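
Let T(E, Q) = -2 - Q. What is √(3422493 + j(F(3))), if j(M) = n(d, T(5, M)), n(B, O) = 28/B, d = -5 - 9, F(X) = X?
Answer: √3422491 ≈ 1850.0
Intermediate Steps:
d = -14
j(M) = -2 (j(M) = 28/(-14) = 28*(-1/14) = -2)
√(3422493 + j(F(3))) = √(3422493 - 2) = √3422491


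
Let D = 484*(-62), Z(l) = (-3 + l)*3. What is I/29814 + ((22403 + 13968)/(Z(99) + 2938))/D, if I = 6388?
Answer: 308655568255/1443084179856 ≈ 0.21389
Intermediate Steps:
Z(l) = -9 + 3*l
D = -30008
I/29814 + ((22403 + 13968)/(Z(99) + 2938))/D = 6388/29814 + ((22403 + 13968)/((-9 + 3*99) + 2938))/(-30008) = 6388*(1/29814) + (36371/((-9 + 297) + 2938))*(-1/30008) = 3194/14907 + (36371/(288 + 2938))*(-1/30008) = 3194/14907 + (36371/3226)*(-1/30008) = 3194/14907 - 36371/96805808 = 308655568255/1443084179856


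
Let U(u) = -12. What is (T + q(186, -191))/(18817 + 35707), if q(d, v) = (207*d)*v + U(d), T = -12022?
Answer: -1841479/13631 ≈ -135.09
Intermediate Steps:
q(d, v) = -12 + 207*d*v (q(d, v) = (207*d)*v - 12 = 207*d*v - 12 = -12 + 207*d*v)
(T + q(186, -191))/(18817 + 35707) = (-12022 + (-12 + 207*186*(-191)))/(18817 + 35707) = (-12022 + (-12 - 7353882))/54524 = (-12022 - 7353894)*(1/54524) = -7365916*1/54524 = -1841479/13631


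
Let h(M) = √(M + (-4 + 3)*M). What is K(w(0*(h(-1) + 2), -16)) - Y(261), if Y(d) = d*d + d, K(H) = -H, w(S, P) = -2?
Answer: -68380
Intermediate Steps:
h(M) = 0 (h(M) = √(M - M) = √0 = 0)
Y(d) = d + d² (Y(d) = d² + d = d + d²)
K(w(0*(h(-1) + 2), -16)) - Y(261) = -1*(-2) - 261*(1 + 261) = 2 - 261*262 = 2 - 1*68382 = 2 - 68382 = -68380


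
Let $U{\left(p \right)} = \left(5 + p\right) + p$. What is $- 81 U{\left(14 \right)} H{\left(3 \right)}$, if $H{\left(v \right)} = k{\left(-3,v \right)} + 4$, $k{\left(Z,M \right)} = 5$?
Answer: $-24057$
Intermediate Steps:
$U{\left(p \right)} = 5 + 2 p$
$H{\left(v \right)} = 9$ ($H{\left(v \right)} = 5 + 4 = 9$)
$- 81 U{\left(14 \right)} H{\left(3 \right)} = - 81 \left(5 + 2 \cdot 14\right) 9 = - 81 \left(5 + 28\right) 9 = \left(-81\right) 33 \cdot 9 = \left(-2673\right) 9 = -24057$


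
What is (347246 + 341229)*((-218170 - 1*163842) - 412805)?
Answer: -547211634075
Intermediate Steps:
(347246 + 341229)*((-218170 - 1*163842) - 412805) = 688475*((-218170 - 163842) - 412805) = 688475*(-382012 - 412805) = 688475*(-794817) = -547211634075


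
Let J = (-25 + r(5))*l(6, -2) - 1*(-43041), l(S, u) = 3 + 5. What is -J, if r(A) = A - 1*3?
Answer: -42857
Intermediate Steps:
r(A) = -3 + A (r(A) = A - 3 = -3 + A)
l(S, u) = 8
J = 42857 (J = (-25 + (-3 + 5))*8 - 1*(-43041) = (-25 + 2)*8 + 43041 = -23*8 + 43041 = -184 + 43041 = 42857)
-J = -1*42857 = -42857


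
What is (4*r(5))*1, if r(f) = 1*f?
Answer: 20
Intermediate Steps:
r(f) = f
(4*r(5))*1 = (4*5)*1 = 20*1 = 20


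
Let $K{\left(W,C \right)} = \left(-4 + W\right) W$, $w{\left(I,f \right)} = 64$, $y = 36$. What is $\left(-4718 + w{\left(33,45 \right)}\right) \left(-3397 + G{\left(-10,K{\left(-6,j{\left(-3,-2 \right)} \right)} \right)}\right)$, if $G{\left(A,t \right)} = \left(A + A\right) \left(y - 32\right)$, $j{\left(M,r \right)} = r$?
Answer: $16181958$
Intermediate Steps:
$K{\left(W,C \right)} = W \left(-4 + W\right)$
$G{\left(A,t \right)} = 8 A$ ($G{\left(A,t \right)} = \left(A + A\right) \left(36 - 32\right) = 2 A 4 = 8 A$)
$\left(-4718 + w{\left(33,45 \right)}\right) \left(-3397 + G{\left(-10,K{\left(-6,j{\left(-3,-2 \right)} \right)} \right)}\right) = \left(-4718 + 64\right) \left(-3397 + 8 \left(-10\right)\right) = - 4654 \left(-3397 - 80\right) = \left(-4654\right) \left(-3477\right) = 16181958$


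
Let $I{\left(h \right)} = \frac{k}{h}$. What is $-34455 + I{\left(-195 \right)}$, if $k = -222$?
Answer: $- \frac{2239501}{65} \approx -34454.0$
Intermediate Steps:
$I{\left(h \right)} = - \frac{222}{h}$
$-34455 + I{\left(-195 \right)} = -34455 - \frac{222}{-195} = -34455 - - \frac{74}{65} = -34455 + \frac{74}{65} = - \frac{2239501}{65}$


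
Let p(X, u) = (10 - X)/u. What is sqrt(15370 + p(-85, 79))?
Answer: 15*sqrt(426363)/79 ≈ 123.98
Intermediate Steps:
p(X, u) = (10 - X)/u
sqrt(15370 + p(-85, 79)) = sqrt(15370 + (10 - 1*(-85))/79) = sqrt(15370 + (10 + 85)/79) = sqrt(15370 + (1/79)*95) = sqrt(15370 + 95/79) = sqrt(1214325/79) = 15*sqrt(426363)/79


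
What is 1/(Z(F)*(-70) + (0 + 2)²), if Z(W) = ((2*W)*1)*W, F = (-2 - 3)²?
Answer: -1/87496 ≈ -1.1429e-5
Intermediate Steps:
F = 25 (F = (-5)² = 25)
Z(W) = 2*W² (Z(W) = (2*W)*W = 2*W²)
1/(Z(F)*(-70) + (0 + 2)²) = 1/((2*25²)*(-70) + (0 + 2)²) = 1/((2*625)*(-70) + 2²) = 1/(1250*(-70) + 4) = 1/(-87500 + 4) = 1/(-87496) = -1/87496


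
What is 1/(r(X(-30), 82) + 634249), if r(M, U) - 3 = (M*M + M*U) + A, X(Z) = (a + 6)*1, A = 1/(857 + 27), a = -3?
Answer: 884/560904189 ≈ 1.5760e-6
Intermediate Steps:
A = 1/884 ≈ 0.0011312
X(Z) = 3 (X(Z) = (-3 + 6)*1 = 3*1 = 3)
r(M, U) = 2653/884 + M² + M*U (r(M, U) = 3 + ((M*M + M*U) + 1/884) = 3 + ((M² + M*U) + 1/884) = 3 + (1/884 + M² + M*U) = 2653/884 + M² + M*U)
1/(r(X(-30), 82) + 634249) = 1/((2653/884 + 3² + 3*82) + 634249) = 1/((2653/884 + 9 + 246) + 634249) = 1/(228073/884 + 634249) = 1/(560904189/884) = 884/560904189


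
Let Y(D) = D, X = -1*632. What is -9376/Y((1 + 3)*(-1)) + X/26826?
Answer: 31439756/13413 ≈ 2344.0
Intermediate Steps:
X = -632
-9376/Y((1 + 3)*(-1)) + X/26826 = -9376*(-1/(1 + 3)) - 632/26826 = -9376/(4*(-1)) - 632*1/26826 = -9376/(-4) - 316/13413 = -9376*(-¼) - 316/13413 = 2344 - 316/13413 = 31439756/13413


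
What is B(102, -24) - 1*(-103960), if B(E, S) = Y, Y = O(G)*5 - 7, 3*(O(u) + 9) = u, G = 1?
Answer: 311729/3 ≈ 1.0391e+5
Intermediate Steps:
O(u) = -9 + u/3
Y = -151/3 (Y = (-9 + (⅓)*1)*5 - 7 = (-9 + ⅓)*5 - 7 = -26/3*5 - 7 = -130/3 - 7 = -151/3 ≈ -50.333)
B(E, S) = -151/3
B(102, -24) - 1*(-103960) = -151/3 - 1*(-103960) = -151/3 + 103960 = 311729/3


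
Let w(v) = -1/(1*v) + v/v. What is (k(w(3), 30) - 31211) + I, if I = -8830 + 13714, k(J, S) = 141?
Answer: -26186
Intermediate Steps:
w(v) = 1 - 1/v (w(v) = -1/v + 1 = 1 - 1/v)
I = 4884
(k(w(3), 30) - 31211) + I = (141 - 31211) + 4884 = -31070 + 4884 = -26186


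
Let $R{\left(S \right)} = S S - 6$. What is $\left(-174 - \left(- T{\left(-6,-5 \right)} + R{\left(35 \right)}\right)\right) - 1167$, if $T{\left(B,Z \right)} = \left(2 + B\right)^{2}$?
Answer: $-2544$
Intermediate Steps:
$R{\left(S \right)} = -6 + S^{2}$ ($R{\left(S \right)} = S^{2} - 6 = -6 + S^{2}$)
$\left(-174 - \left(- T{\left(-6,-5 \right)} + R{\left(35 \right)}\right)\right) - 1167 = \left(-174 + \left(\left(2 - 6\right)^{2} - \left(-6 + 35^{2}\right)\right)\right) - 1167 = \left(-174 + \left(\left(-4\right)^{2} - \left(-6 + 1225\right)\right)\right) - 1167 = \left(-174 + \left(16 - 1219\right)\right) - 1167 = \left(-174 - 1203\right) - 1167 = -1377 - 1167 = -2544$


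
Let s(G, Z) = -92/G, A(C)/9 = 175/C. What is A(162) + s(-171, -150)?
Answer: 3509/342 ≈ 10.260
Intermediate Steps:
A(C) = 1575/C (A(C) = 9*(175/C) = 1575/C)
A(162) + s(-171, -150) = 1575/162 - 92/(-171) = 1575*(1/162) - 92*(-1/171) = 175/18 + 92/171 = 3509/342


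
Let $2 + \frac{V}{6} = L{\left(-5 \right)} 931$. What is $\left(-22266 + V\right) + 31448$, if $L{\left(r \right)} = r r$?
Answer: $148820$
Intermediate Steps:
$L{\left(r \right)} = r^{2}$
$V = 139638$ ($V = -12 + 6 \left(-5\right)^{2} \cdot 931 = -12 + 6 \cdot 25 \cdot 931 = -12 + 6 \cdot 23275 = -12 + 139650 = 139638$)
$\left(-22266 + V\right) + 31448 = \left(-22266 + 139638\right) + 31448 = 117372 + 31448 = 148820$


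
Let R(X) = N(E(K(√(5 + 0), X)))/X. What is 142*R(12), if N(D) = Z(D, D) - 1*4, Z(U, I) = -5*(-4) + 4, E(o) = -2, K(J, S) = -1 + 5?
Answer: 710/3 ≈ 236.67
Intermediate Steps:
K(J, S) = 4
Z(U, I) = 24 (Z(U, I) = 20 + 4 = 24)
N(D) = 20 (N(D) = 24 - 1*4 = 24 - 4 = 20)
R(X) = 20/X
142*R(12) = 142*(20/12) = 142*(20*(1/12)) = 142*(5/3) = 710/3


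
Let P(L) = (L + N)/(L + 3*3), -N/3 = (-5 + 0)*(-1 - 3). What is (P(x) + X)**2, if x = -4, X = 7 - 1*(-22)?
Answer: 6561/25 ≈ 262.44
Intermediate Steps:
X = 29 (X = 7 + 22 = 29)
N = -60 (N = -3*(-5 + 0)*(-1 - 3) = -(-15)*(-4) = -3*20 = -60)
P(L) = (-60 + L)/(9 + L) (P(L) = (L - 60)/(L + 3*3) = (-60 + L)/(L + 9) = (-60 + L)/(9 + L))
(P(x) + X)**2 = ((-60 - 4)/(9 - 4) + 29)**2 = (-64/5 + 29)**2 = (81/5)**2 = 6561/25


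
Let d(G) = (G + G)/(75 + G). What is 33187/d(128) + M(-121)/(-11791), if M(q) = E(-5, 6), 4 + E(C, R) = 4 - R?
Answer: 79435508687/3018496 ≈ 26316.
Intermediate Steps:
E(C, R) = -R (E(C, R) = -4 + (4 - R) = -R)
M(q) = -6 (M(q) = -1*6 = -6)
d(G) = 2*G/(75 + G) (d(G) = (2*G)/(75 + G) = 2*G/(75 + G))
33187/d(128) + M(-121)/(-11791) = 33187/((2*128/(75 + 128))) - 6/(-11791) = 33187/((2*128/203)) - 6*(-1/11791) = 33187/((2*128*(1/203))) + 6/11791 = 33187/(256/203) + 6/11791 = 33187*(203/256) + 6/11791 = 6736961/256 + 6/11791 = 79435508687/3018496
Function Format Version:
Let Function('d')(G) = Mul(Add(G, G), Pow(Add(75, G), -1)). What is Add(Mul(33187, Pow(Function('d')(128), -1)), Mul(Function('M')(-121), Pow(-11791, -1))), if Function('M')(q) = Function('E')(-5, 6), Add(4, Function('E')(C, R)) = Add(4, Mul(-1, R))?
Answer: Rational(79435508687, 3018496) ≈ 26316.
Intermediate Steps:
Function('E')(C, R) = Mul(-1, R) (Function('E')(C, R) = Add(-4, Add(4, Mul(-1, R))) = Mul(-1, R))
Function('M')(q) = -6 (Function('M')(q) = Mul(-1, 6) = -6)
Function('d')(G) = Mul(2, G, Pow(Add(75, G), -1)) (Function('d')(G) = Mul(Mul(2, G), Pow(Add(75, G), -1)) = Mul(2, G, Pow(Add(75, G), -1)))
Add(Mul(33187, Pow(Function('d')(128), -1)), Mul(Function('M')(-121), Pow(-11791, -1))) = Add(Mul(33187, Pow(Mul(2, 128, Pow(Add(75, 128), -1)), -1)), Mul(-6, Pow(-11791, -1))) = Add(Mul(33187, Pow(Mul(2, 128, Pow(203, -1)), -1)), Mul(-6, Rational(-1, 11791))) = Add(Mul(33187, Pow(Mul(2, 128, Rational(1, 203)), -1)), Rational(6, 11791)) = Add(Mul(33187, Pow(Rational(256, 203), -1)), Rational(6, 11791)) = Add(Mul(33187, Rational(203, 256)), Rational(6, 11791)) = Add(Rational(6736961, 256), Rational(6, 11791)) = Rational(79435508687, 3018496)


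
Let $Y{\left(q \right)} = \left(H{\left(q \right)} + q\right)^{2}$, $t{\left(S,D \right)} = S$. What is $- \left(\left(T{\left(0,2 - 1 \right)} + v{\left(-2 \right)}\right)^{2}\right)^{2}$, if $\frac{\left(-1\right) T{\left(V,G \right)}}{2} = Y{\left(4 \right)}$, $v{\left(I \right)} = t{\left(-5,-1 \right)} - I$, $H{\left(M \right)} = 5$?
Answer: $-741200625$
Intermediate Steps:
$v{\left(I \right)} = -5 - I$
$Y{\left(q \right)} = \left(5 + q\right)^{2}$
$T{\left(V,G \right)} = -162$ ($T{\left(V,G \right)} = - 2 \left(5 + 4\right)^{2} = - 2 \cdot 9^{2} = \left(-2\right) 81 = -162$)
$- \left(\left(T{\left(0,2 - 1 \right)} + v{\left(-2 \right)}\right)^{2}\right)^{2} = - \left(\left(-162 - 3\right)^{2}\right)^{2} = - \left(\left(-165\right)^{2}\right)^{2} = - 27225^{2} = \left(-1\right) 741200625 = -741200625$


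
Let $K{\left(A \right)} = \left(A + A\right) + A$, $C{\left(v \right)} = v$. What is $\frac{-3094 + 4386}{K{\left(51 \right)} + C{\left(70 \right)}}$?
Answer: $\frac{1292}{223} \approx 5.7937$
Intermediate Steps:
$K{\left(A \right)} = 3 A$ ($K{\left(A \right)} = 2 A + A = 3 A$)
$\frac{-3094 + 4386}{K{\left(51 \right)} + C{\left(70 \right)}} = \frac{-3094 + 4386}{3 \cdot 51 + 70} = \frac{1292}{153 + 70} = \frac{1292}{223}$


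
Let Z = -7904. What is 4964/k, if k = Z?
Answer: -1241/1976 ≈ -0.62804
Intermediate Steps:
k = -7904
4964/k = 4964/(-7904) = 4964*(-1/7904) = -1241/1976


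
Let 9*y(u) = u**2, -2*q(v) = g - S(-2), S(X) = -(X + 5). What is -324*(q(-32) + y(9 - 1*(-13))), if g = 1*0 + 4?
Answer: -16290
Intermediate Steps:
g = 4 (g = 0 + 4 = 4)
S(X) = -5 - X (S(X) = -(5 + X) = -5 - X)
q(v) = -7/2 (q(v) = -(4 - (-5 - 1*(-2)))/2 = -(4 - (-5 + 2))/2 = -(4 - 1*(-3))/2 = -(4 + 3)/2 = -1/2*7 = -7/2)
y(u) = u**2/9
-324*(q(-32) + y(9 - 1*(-13))) = -324*(-7/2 + (9 - 1*(-13))**2/9) = -324*(-7/2 + (9 + 13)**2/9) = -324*(-7/2 + (1/9)*22**2) = -324*(-7/2 + (1/9)*484) = -324*(-7/2 + 484/9) = -324*905/18 = -16290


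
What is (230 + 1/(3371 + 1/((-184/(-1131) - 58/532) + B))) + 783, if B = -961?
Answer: 987214594510466/974545217585 ≈ 1013.0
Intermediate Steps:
(230 + 1/(3371 + 1/((-184/(-1131) - 58/532) + B))) + 783 = (230 + 1/(3371 + 1/((-184/(-1131) - 58/532) - 961))) + 783 = (230 + 1/(3371 + 1/((-184*(-1/1131) - 58*1/532) - 961))) + 783 = (230 + 1/(3371 + 1/((184/1131 - 29/266) - 961))) + 783 = (230 + 1/(3371 + 1/(16145/300846 - 961))) + 783 = (230 + 1/(3371 + 1/(-289096861/300846))) + 783 = (230 + 1/(3371 - 300846/289096861)) + 783 = (230 + 1/(974545217585/289096861)) + 783 = (230 + 289096861/974545217585) + 783 = 224145689141411/974545217585 + 783 = 987214594510466/974545217585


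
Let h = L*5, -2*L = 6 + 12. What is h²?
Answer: 2025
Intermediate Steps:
L = -9 (L = -(6 + 12)/2 = -½*18 = -9)
h = -45 (h = -9*5 = -45)
h² = (-45)² = 2025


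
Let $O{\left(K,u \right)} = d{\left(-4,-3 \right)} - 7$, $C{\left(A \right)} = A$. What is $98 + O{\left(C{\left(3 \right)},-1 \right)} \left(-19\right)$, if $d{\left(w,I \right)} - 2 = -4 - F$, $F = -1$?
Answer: $250$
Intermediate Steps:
$d{\left(w,I \right)} = -1$ ($d{\left(w,I \right)} = 2 - 3 = -1$)
$O{\left(K,u \right)} = -8$ ($O{\left(K,u \right)} = -1 - 7 = -8$)
$98 + O{\left(C{\left(3 \right)},-1 \right)} \left(-19\right) = 98 - -152 = 98 + 152 = 250$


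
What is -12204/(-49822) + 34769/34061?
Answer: 1073970781/848493571 ≈ 1.2657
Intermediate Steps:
-12204/(-49822) + 34769/34061 = -12204*(-1/49822) + 34769*(1/34061) = 6102/24911 + 34769/34061 = 1073970781/848493571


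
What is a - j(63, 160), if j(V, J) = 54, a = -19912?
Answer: -19966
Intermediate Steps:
a - j(63, 160) = -19912 - 1*54 = -19912 - 54 = -19966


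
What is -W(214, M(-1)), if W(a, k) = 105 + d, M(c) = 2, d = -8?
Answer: -97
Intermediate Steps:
W(a, k) = 97 (W(a, k) = 105 - 8 = 97)
-W(214, M(-1)) = -1*97 = -97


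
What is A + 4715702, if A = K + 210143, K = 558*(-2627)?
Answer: 3459979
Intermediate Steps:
K = -1465866
A = -1255723 (A = -1465866 + 210143 = -1255723)
A + 4715702 = -1255723 + 4715702 = 3459979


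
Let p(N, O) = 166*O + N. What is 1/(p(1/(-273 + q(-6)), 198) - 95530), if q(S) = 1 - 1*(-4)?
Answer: -268/16793417 ≈ -1.5959e-5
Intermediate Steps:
q(S) = 5 (q(S) = 1 + 4 = 5)
p(N, O) = N + 166*O
1/(p(1/(-273 + q(-6)), 198) - 95530) = 1/((1/(-273 + 5) + 166*198) - 95530) = 1/((1/(-268) + 32868) - 95530) = 1/((-1/268 + 32868) - 95530) = 1/(8808623/268 - 95530) = 1/(-16793417/268) = -268/16793417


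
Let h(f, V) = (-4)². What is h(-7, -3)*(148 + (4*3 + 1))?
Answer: 2576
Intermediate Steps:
h(f, V) = 16
h(-7, -3)*(148 + (4*3 + 1)) = 16*(148 + (4*3 + 1)) = 16*(148 + (12 + 1)) = 16*(148 + 13) = 16*161 = 2576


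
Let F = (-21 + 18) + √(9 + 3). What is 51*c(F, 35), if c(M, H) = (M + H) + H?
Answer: 3417 + 102*√3 ≈ 3593.7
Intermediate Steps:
F = -3 + 2*√3 (F = -3 + √12 = -3 + 2*√3 ≈ 0.46410)
c(M, H) = M + 2*H (c(M, H) = (H + M) + H = M + 2*H)
51*c(F, 35) = 51*((-3 + 2*√3) + 2*35) = 51*((-3 + 2*√3) + 70) = 51*(67 + 2*√3) = 3417 + 102*√3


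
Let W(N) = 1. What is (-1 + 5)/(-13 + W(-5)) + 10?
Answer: 29/3 ≈ 9.6667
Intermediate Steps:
(-1 + 5)/(-13 + W(-5)) + 10 = (-1 + 5)/(-13 + 1) + 10 = 4/(-12) + 10 = -1/12*4 + 10 = -1/3 + 10 = 29/3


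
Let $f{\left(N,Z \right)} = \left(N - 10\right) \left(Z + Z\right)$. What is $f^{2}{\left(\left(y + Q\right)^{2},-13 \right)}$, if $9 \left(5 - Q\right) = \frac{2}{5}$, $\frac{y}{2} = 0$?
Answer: $\frac{587451734116}{4100625} \approx 1.4326 \cdot 10^{5}$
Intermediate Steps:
$y = 0$ ($y = 2 \cdot 0 = 0$)
$Q = \frac{223}{45}$ ($Q = 5 - \frac{2 \cdot \frac{1}{5}}{9} = 5 - \frac{2}{45} = \frac{223}{45} \approx 4.9556$)
$f{\left(N,Z \right)} = 2 Z \left(-10 + N\right)$ ($f{\left(N,Z \right)} = \left(-10 + N\right) 2 Z = 2 Z \left(-10 + N\right)$)
$f^{2}{\left(\left(y + Q\right)^{2},-13 \right)} = \left(2 \left(-13\right) \left(-10 + \left(0 + \frac{223}{45}\right)^{2}\right)\right)^{2} = \left(2 \left(-13\right) \left(-10 + \left(\frac{223}{45}\right)^{2}\right)\right)^{2} = \left(2 \left(-13\right) \left(-10 + \frac{49729}{2025}\right)\right)^{2} = \left(2 \left(-13\right) \frac{29479}{2025}\right)^{2} = \left(- \frac{766454}{2025}\right)^{2} = \frac{587451734116}{4100625}$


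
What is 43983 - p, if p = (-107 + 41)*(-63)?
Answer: 39825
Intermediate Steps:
p = 4158 (p = -66*(-63) = 4158)
43983 - p = 43983 - 1*4158 = 43983 - 4158 = 39825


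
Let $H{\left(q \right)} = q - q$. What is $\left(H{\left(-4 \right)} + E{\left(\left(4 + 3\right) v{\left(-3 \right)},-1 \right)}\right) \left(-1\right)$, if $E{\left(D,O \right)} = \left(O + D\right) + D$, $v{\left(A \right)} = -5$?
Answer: $71$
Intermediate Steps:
$H{\left(q \right)} = 0$
$E{\left(D,O \right)} = O + 2 D$ ($E{\left(D,O \right)} = \left(D + O\right) + D = O + 2 D$)
$\left(H{\left(-4 \right)} + E{\left(\left(4 + 3\right) v{\left(-3 \right)},-1 \right)}\right) \left(-1\right) = \left(0 + \left(-1 + 2 \left(4 + 3\right) \left(-5\right)\right)\right) \left(-1\right) = \left(0 + \left(-1 + 2 \cdot 7 \left(-5\right)\right)\right) \left(-1\right) = \left(0 + \left(-1 + 2 \left(-35\right)\right)\right) \left(-1\right) = \left(0 - 71\right) \left(-1\right) = \left(-71\right) \left(-1\right) = 71$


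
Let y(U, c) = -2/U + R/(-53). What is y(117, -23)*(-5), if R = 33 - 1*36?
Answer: -1225/6201 ≈ -0.19755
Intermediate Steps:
R = -3 (R = 33 - 36 = -3)
y(U, c) = 3/53 - 2/U (y(U, c) = -2/U - 3/(-53) = -2/U - 3*(-1/53) = -2/U + 3/53 = 3/53 - 2/U)
y(117, -23)*(-5) = (3/53 - 2/117)*(-5) = (245/6201)*(-5) = -1225/6201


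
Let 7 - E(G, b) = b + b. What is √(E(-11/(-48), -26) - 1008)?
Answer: I*√949 ≈ 30.806*I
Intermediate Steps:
E(G, b) = 7 - 2*b (E(G, b) = 7 - (b + b) = 7 - 2*b)
√(E(-11/(-48), -26) - 1008) = √((7 - 2*(-26)) - 1008) = √((7 + 52) - 1008) = √(59 - 1008) = √(-949) = I*√949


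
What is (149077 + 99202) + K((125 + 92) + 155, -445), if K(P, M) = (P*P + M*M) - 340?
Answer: 584348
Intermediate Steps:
K(P, M) = -340 + M**2 + P**2 (K(P, M) = (P**2 + M**2) - 340 = (M**2 + P**2) - 340 = -340 + M**2 + P**2)
(149077 + 99202) + K((125 + 92) + 155, -445) = (149077 + 99202) + (-340 + (-445)**2 + ((125 + 92) + 155)**2) = 248279 + (-340 + 198025 + (217 + 155)**2) = 248279 + (-340 + 198025 + 372**2) = 248279 + (-340 + 198025 + 138384) = 248279 + 336069 = 584348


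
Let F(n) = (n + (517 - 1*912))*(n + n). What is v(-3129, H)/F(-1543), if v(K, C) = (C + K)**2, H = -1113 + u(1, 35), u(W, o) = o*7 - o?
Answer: 1354752/498389 ≈ 2.7183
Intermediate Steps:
u(W, o) = 6*o (u(W, o) = 7*o - o = 6*o)
F(n) = 2*n*(-395 + n) (F(n) = (n + (517 - 912))*(2*n) = (n - 395)*(2*n) = (-395 + n)*(2*n) = 2*n*(-395 + n))
H = -903 (H = -1113 + 6*35 = -1113 + 210 = -903)
v(-3129, H)/F(-1543) = (-903 - 3129)**2/((2*(-1543)*(-395 - 1543))) = (-4032)**2/((2*(-1543)*(-1938))) = 16257024/5980668 = 16257024*(1/5980668) = 1354752/498389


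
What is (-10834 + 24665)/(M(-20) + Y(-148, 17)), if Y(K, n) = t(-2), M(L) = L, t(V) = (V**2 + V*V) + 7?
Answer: -13831/5 ≈ -2766.2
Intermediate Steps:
t(V) = 7 + 2*V**2 (t(V) = (V**2 + V**2) + 7 = 2*V**2 + 7 = 7 + 2*V**2)
Y(K, n) = 15 (Y(K, n) = 7 + 2*(-2)**2 = 7 + 2*4 = 7 + 8 = 15)
(-10834 + 24665)/(M(-20) + Y(-148, 17)) = (-10834 + 24665)/(-20 + 15) = 13831/(-5) = 13831*(-1/5) = -13831/5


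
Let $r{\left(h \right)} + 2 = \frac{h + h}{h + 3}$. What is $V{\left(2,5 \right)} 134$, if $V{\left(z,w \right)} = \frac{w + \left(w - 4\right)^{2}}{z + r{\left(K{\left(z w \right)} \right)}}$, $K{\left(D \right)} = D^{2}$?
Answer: $\frac{20703}{50} \approx 414.06$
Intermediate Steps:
$r{\left(h \right)} = -2 + \frac{2 h}{3 + h}$ ($r{\left(h \right)} = -2 + \frac{h + h}{h + 3} = -2 + \frac{2 h}{3 + h}$)
$V{\left(z,w \right)} = \frac{w + \left(-4 + w\right)^{2}}{z - \frac{6}{3 + w^{2} z^{2}}}$ ($V{\left(z,w \right)} = \frac{w + \left(w - 4\right)^{2}}{z - \frac{6}{3 + \left(z w\right)^{2}}} = \frac{w + \left(-4 + w\right)^{2}}{z - \frac{6}{3 + \left(w z\right)^{2}}} = \frac{w + \left(-4 + w\right)^{2}}{z - \frac{6}{3 + w^{2} z^{2}}}$)
$V{\left(2,5 \right)} 134 = \frac{\left(3 + 5^{2} \cdot 2^{2}\right) \left(5 + \left(-4 + 5\right)^{2}\right)}{-6 + 2 \left(3 + 5^{2} \cdot 2^{2}\right)} 134 = \frac{\left(3 + 25 \cdot 4\right) \left(5 + 1^{2}\right)}{-6 + 2 \left(3 + 25 \cdot 4\right)} 134 = \frac{\left(3 + 100\right) \left(5 + 1\right)}{-6 + 2 \left(3 + 100\right)} 134 = \frac{1}{-6 + 2 \cdot 103} \cdot 103 \cdot 6 \cdot 134 = \frac{1}{-6 + 206} \cdot 103 \cdot 6 \cdot 134 = \frac{1}{200} \cdot 103 \cdot 6 \cdot 134 = \frac{309}{100} \cdot 134 = \frac{20703}{50}$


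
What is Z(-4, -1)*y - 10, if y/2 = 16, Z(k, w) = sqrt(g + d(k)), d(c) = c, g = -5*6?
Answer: -10 + 32*I*sqrt(34) ≈ -10.0 + 186.59*I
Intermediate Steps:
g = -30
Z(k, w) = sqrt(-30 + k)
y = 32 (y = 2*16 = 32)
Z(-4, -1)*y - 10 = sqrt(-30 - 4)*32 - 10 = sqrt(-34)*32 - 10 = (I*sqrt(34))*32 - 10 = 32*I*sqrt(34) - 10 = -10 + 32*I*sqrt(34)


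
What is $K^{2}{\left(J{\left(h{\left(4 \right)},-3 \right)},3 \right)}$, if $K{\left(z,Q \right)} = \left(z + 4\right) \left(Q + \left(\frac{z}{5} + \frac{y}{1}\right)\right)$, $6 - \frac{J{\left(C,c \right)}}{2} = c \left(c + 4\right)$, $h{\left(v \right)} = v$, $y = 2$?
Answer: $\frac{894916}{25} \approx 35797.0$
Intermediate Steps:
$J{\left(C,c \right)} = 12 - 2 c \left(4 + c\right)$ ($J{\left(C,c \right)} = 12 - 2 c \left(c + 4\right) = 12 - 2 c \left(4 + c\right)$)
$K{\left(z,Q \right)} = \left(4 + z\right) \left(2 + Q + \frac{z}{5}\right)$ ($K{\left(z,Q \right)} = \left(z + 4\right) \left(Q + \left(\frac{z}{5} + \frac{2}{1}\right)\right) = \left(4 + z\right) \left(Q + \left(z \frac{1}{5} + 2 \cdot 1\right)\right) = \left(4 + z\right) \left(Q + \left(\frac{z}{5} + 2\right)\right) = \left(4 + z\right) \left(Q + \left(2 + \frac{z}{5}\right)\right) = \left(4 + z\right) \left(2 + Q + \frac{z}{5}\right)$)
$K^{2}{\left(J{\left(h{\left(4 \right)},-3 \right)},3 \right)} = \left(8 + 4 \cdot 3 + \frac{\left(12 - -24 - 2 \left(-3\right)^{2}\right)^{2}}{5} + \frac{14 \left(12 - -24 - 2 \left(-3\right)^{2}\right)}{5} + 3 \left(12 - -24 - 2 \left(-3\right)^{2}\right)\right)^{2} = \left(8 + 12 + \frac{\left(12 + 24 - 18\right)^{2}}{5} + \frac{14 \left(12 + 24 - 18\right)}{5} + 3 \left(12 + 24 - 18\right)\right)^{2} = \left(8 + 12 + \frac{18^{2}}{5} + \frac{14}{5} \cdot 18 + 3 \cdot 18\right)^{2} = \left(8 + 12 + \frac{1}{5} \cdot 324 + \frac{252}{5} + 54\right)^{2} = \left(8 + 12 + \frac{324}{5} + \frac{252}{5} + 54\right)^{2} = \left(\frac{946}{5}\right)^{2} = \frac{894916}{25}$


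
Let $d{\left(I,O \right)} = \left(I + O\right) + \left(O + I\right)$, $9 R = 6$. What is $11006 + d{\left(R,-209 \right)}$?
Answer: $\frac{31768}{3} \approx 10589.0$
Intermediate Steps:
$R = \frac{2}{3}$ ($R = \frac{1}{9} \cdot 6 = \frac{2}{3} \approx 0.66667$)
$d{\left(I,O \right)} = 2 I + 2 O$ ($d{\left(I,O \right)} = \left(I + O\right) + \left(I + O\right) = 2 I + 2 O$)
$11006 + d{\left(R,-209 \right)} = 11006 + \left(2 \cdot \frac{2}{3} + 2 \left(-209\right)\right) = 11006 + \left(\frac{4}{3} - 418\right) = 11006 - \frac{1250}{3} = \frac{31768}{3}$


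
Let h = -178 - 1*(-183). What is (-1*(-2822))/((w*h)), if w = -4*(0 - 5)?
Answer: 1411/50 ≈ 28.220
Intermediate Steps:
h = 5 (h = -178 + 183 = 5)
w = 20 (w = -4*(-5) = 20)
(-1*(-2822))/((w*h)) = (-1*(-2822))/((20*5)) = 2822/100 = 2822*(1/100) = 1411/50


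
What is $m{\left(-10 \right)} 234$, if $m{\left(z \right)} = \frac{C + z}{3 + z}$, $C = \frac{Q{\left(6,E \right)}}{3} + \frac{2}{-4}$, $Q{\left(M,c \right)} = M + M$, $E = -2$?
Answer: $\frac{1521}{7} \approx 217.29$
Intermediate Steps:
$Q{\left(M,c \right)} = 2 M$
$C = \frac{7}{2}$ ($C = \frac{2 \cdot 6}{3} + \frac{2}{-4} = 12 \cdot \frac{1}{3} + 2 \left(- \frac{1}{4}\right) = 4 - \frac{1}{2} = \frac{7}{2} \approx 3.5$)
$m{\left(z \right)} = \frac{\frac{7}{2} + z}{3 + z}$
$m{\left(-10 \right)} 234 = \frac{\frac{7}{2} - 10}{3 - 10} \cdot 234 = \frac{1}{-7} \left(- \frac{13}{2}\right) 234 = \left(- \frac{1}{7}\right) \left(- \frac{13}{2}\right) 234 = \frac{13}{14} \cdot 234 = \frac{1521}{7}$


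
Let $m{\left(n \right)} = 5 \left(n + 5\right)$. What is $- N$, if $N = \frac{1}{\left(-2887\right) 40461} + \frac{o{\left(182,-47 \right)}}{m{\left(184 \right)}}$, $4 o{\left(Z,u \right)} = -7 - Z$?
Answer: $\frac{116810927}{2336218140} \approx 0.05$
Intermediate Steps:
$o{\left(Z,u \right)} = - \frac{7}{4} - \frac{Z}{4}$ ($o{\left(Z,u \right)} = \frac{-7 - Z}{4} = - \frac{7}{4} - \frac{Z}{4}$)
$m{\left(n \right)} = 25 + 5 n$ ($m{\left(n \right)} = 5 \left(5 + n\right) = 25 + 5 n$)
$N = - \frac{116810927}{2336218140}$ ($N = \frac{1}{\left(-2887\right) 40461} + \frac{- \frac{7}{4} - \frac{91}{2}}{25 + 5 \cdot 184} = \left(- \frac{1}{2887}\right) \frac{1}{40461} + \frac{- \frac{7}{4} - \frac{91}{2}}{25 + 920} = - \frac{1}{116810907} - \frac{189}{4 \cdot 945} = - \frac{1}{116810907} - \frac{1}{20} = - \frac{116810927}{2336218140} \approx -0.05$)
$- N = \left(-1\right) \left(- \frac{116810927}{2336218140}\right) = \frac{116810927}{2336218140}$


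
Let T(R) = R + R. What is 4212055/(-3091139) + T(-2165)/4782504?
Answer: -10078777258795/7391692316028 ≈ -1.3635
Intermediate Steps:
T(R) = 2*R
4212055/(-3091139) + T(-2165)/4782504 = 4212055/(-3091139) + (2*(-2165))/4782504 = 4212055*(-1/3091139) - 4330*1/4782504 = -4212055/3091139 - 2165/2391252 = -10078777258795/7391692316028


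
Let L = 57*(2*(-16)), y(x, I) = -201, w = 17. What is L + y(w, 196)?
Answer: -2025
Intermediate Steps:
L = -1824 (L = 57*(-32) = -1824)
L + y(w, 196) = -1824 - 201 = -2025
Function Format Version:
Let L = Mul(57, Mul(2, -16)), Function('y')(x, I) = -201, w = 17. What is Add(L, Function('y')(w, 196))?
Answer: -2025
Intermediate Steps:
L = -1824 (L = Mul(57, -32) = -1824)
Add(L, Function('y')(w, 196)) = Add(-1824, -201) = -2025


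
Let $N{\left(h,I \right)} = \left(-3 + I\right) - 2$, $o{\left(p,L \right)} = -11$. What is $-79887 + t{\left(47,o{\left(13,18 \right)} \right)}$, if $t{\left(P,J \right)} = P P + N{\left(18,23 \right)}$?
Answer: $-77660$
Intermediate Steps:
$N{\left(h,I \right)} = -5 + I$
$t{\left(P,J \right)} = 18 + P^{2}$ ($t{\left(P,J \right)} = P P + \left(-5 + 23\right) = P^{2} + 18 = 18 + P^{2}$)
$-79887 + t{\left(47,o{\left(13,18 \right)} \right)} = -79887 + \left(18 + 47^{2}\right) = -79887 + \left(18 + 2209\right) = -79887 + 2227 = -77660$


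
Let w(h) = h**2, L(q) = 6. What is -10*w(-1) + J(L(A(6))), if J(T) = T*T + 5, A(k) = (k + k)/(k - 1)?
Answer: 31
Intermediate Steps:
A(k) = 2*k/(-1 + k) (A(k) = (2*k)/(-1 + k) = 2*k/(-1 + k))
J(T) = 5 + T**2 (J(T) = T**2 + 5 = 5 + T**2)
-10*w(-1) + J(L(A(6))) = -10*(-1)**2 + (5 + 6**2) = -10*1 + (5 + 36) = -10 + 41 = 31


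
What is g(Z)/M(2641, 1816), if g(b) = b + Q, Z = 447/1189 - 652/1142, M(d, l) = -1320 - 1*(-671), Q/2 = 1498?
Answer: -34473033/7468109 ≈ -4.6160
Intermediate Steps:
Q = 2996 (Q = 2*1498 = 2996)
M(d, l) = -649 (M(d, l) = -1320 + 671 = -649)
Z = -132377/678919 (Z = 447*(1/1189) - 652*1/1142 = 447/1189 - 326/571 = -132377/678919 ≈ -0.19498)
g(b) = 2996 + b (g(b) = b + 2996 = 2996 + b)
g(Z)/M(2641, 1816) = (2996 - 132377/678919)/(-649) = (2033908947/678919)*(-1/649) = -34473033/7468109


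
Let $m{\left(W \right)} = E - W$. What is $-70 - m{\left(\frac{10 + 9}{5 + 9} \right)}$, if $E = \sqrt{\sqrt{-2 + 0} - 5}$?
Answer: $- \frac{961}{14} - \sqrt{-5 + i \sqrt{2}} \approx -68.956 - 2.2579 i$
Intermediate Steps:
$E = \sqrt{-5 + i \sqrt{2}}$ ($E = \sqrt{\sqrt{-2} - 5} = \sqrt{i \sqrt{2} - 5} = \sqrt{-5 + i \sqrt{2}} \approx 0.31317 + 2.2579 i$)
$m{\left(W \right)} = \sqrt{-5 + i \sqrt{2}} - W$
$-70 - m{\left(\frac{10 + 9}{5 + 9} \right)} = -70 - \left(\sqrt{-5 + i \sqrt{2}} - \frac{10 + 9}{5 + 9}\right) = -70 - \left(\sqrt{-5 + i \sqrt{2}} - \frac{19}{14}\right) = -70 - \left(- \frac{19}{14} + \sqrt{-5 + i \sqrt{2}}\right) = -70 + \left(\frac{19}{14} - \sqrt{-5 + i \sqrt{2}}\right) = - \frac{961}{14} - \sqrt{-5 + i \sqrt{2}}$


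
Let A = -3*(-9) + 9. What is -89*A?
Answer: -3204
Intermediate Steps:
A = 36 (A = 27 + 9 = 36)
-89*A = -89*36 = -3204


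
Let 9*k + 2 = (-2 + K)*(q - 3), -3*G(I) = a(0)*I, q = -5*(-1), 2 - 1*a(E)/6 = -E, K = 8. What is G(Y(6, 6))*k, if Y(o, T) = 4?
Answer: -160/9 ≈ -17.778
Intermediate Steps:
a(E) = 12 + 6*E (a(E) = 12 - (-6)*E = 12 + 6*E)
q = 5
G(I) = -4*I (G(I) = -(12 + 6*0)*I/3 = -(12 + 0)*I/3 = -4*I)
k = 10/9 (k = -2/9 + ((-2 + 8)*(5 - 3))/9 = -2/9 + (6*2)/9 = -2/9 + (⅑)*12 = -2/9 + 4/3 = 10/9 ≈ 1.1111)
G(Y(6, 6))*k = -4*4*(10/9) = -16*10/9 = -160/9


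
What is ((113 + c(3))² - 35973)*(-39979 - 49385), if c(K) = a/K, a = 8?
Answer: 6057330224/3 ≈ 2.0191e+9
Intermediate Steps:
c(K) = 8/K
((113 + c(3))² - 35973)*(-39979 - 49385) = ((113 + 8/3)² - 35973)*(-39979 - 49385) = ((113 + 8*(⅓))² - 35973)*(-89364) = ((113 + 8/3)² - 35973)*(-89364) = ((347/3)² - 35973)*(-89364) = (120409/9 - 35973)*(-89364) = -203348/9*(-89364) = 6057330224/3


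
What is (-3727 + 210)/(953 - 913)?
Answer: -3517/40 ≈ -87.925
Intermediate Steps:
(-3727 + 210)/(953 - 913) = -3517/40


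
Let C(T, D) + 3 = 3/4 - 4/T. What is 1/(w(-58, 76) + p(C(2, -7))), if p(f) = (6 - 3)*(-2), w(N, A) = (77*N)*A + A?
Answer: -1/339346 ≈ -2.9468e-6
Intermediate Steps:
C(T, D) = -9/4 - 4/T (C(T, D) = -3 + (3/4 - 4/T) = -3 + (3*(¼) - 4/T) = -3 + (¾ - 4/T) = -9/4 - 4/T)
w(N, A) = A + 77*A*N (w(N, A) = 77*A*N + A = A + 77*A*N)
p(f) = -6 (p(f) = 3*(-2) = -6)
1/(w(-58, 76) + p(C(2, -7))) = 1/(76*(1 + 77*(-58)) - 6) = 1/(76*(1 - 4466) - 6) = 1/(76*(-4465) - 6) = 1/(-339340 - 6) = 1/(-339346) = -1/339346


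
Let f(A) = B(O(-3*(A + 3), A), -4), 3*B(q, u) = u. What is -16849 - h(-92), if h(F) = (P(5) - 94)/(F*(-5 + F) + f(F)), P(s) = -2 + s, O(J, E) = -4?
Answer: -64430537/3824 ≈ -16849.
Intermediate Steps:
B(q, u) = u/3
f(A) = -4/3 (f(A) = (1/3)*(-4) = -4/3)
h(F) = -91/(-4/3 + F*(-5 + F)) (h(F) = ((-2 + 5) - 94)/(F*(-5 + F) - 4/3) = (3 - 94)/(-4/3 + F*(-5 + F)) = -91/(-4/3 + F*(-5 + F)))
-16849 - h(-92) = -16849 - 273/(4 - 3*(-92)**2 + 15*(-92)) = -16849 - 273/(4 - 3*8464 - 1380) = -16849 - 273/(4 - 25392 - 1380) = -16849 - 273/(-26768) = -16849 - 273*(-1)/26768 = -16849 - 1*(-39/3824) = -16849 + 39/3824 = -64430537/3824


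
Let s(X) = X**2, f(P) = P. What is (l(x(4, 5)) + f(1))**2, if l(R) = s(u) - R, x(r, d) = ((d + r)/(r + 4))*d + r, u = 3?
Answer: 9/64 ≈ 0.14063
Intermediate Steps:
x(r, d) = r + d*(d + r)/(4 + r) (x(r, d) = ((d + r)/(4 + r))*d + r = d*(d + r)/(4 + r) + r = r + d*(d + r)/(4 + r))
l(R) = 9 - R (l(R) = 3**2 - R = 9 - R)
(l(x(4, 5)) + f(1))**2 = ((9 - (5**2 + 4**2 + 4*4 + 5*4)/(4 + 4)) + 1)**2 = ((9 - (25 + 16 + 16 + 20)/8) + 1)**2 = ((9 - 77/8) + 1)**2 = (-5/8 + 1)**2 = (3/8)**2 = 9/64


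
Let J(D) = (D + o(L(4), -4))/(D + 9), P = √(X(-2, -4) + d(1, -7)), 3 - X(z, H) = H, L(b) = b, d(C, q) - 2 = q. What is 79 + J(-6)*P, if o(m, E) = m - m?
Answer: 79 - 2*√2 ≈ 76.172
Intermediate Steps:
d(C, q) = 2 + q
X(z, H) = 3 - H
o(m, E) = 0
P = √2 (P = √((3 - 1*(-4)) + (2 - 7)) = √((3 + 4) - 5) = √(7 - 5) = √2 ≈ 1.4142)
J(D) = D/(9 + D) (J(D) = (D + 0)/(D + 9) = D/(9 + D))
79 + J(-6)*P = 79 + (-6/(9 - 6))*√2 = 79 + (-6/3)*√2 = 79 + (-6*⅓)*√2 = 79 - 2*√2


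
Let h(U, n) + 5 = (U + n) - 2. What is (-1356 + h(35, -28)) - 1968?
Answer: -3324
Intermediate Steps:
h(U, n) = -7 + U + n (h(U, n) = -5 + ((U + n) - 2) = -5 + (-2 + U + n) = -7 + U + n)
(-1356 + h(35, -28)) - 1968 = (-1356 + (-7 + 35 - 28)) - 1968 = (-1356 + 0) - 1968 = -1356 - 1968 = -3324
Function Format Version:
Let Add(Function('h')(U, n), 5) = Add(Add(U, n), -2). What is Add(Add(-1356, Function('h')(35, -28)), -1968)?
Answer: -3324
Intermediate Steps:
Function('h')(U, n) = Add(-7, U, n) (Function('h')(U, n) = Add(-5, Add(Add(U, n), -2)) = Add(-5, Add(-2, U, n)) = Add(-7, U, n))
Add(Add(-1356, Function('h')(35, -28)), -1968) = Add(Add(-1356, Add(-7, 35, -28)), -1968) = Add(Add(-1356, 0), -1968) = Add(-1356, -1968) = -3324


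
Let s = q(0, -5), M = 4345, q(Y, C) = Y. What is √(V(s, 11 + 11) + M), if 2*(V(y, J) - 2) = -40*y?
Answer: 3*√483 ≈ 65.932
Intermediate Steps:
s = 0
V(y, J) = 2 - 20*y (V(y, J) = 2 + (-40*y)/2 = 2 - 20*y)
√(V(s, 11 + 11) + M) = √((2 - 20*0) + 4345) = √((2 + 0) + 4345) = √(2 + 4345) = √4347 = 3*√483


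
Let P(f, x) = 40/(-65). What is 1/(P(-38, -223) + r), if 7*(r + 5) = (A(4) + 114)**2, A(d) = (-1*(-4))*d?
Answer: 91/219189 ≈ 0.00041517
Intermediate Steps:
A(d) = 4*d
r = 16865/7 (r = -5 + (4*4 + 114)**2/7 = -5 + (16 + 114)**2/7 = -5 + (1/7)*130**2 = -5 + (1/7)*16900 = -5 + 16900/7 = 16865/7 ≈ 2409.3)
P(f, x) = -8/13 (P(f, x) = 40*(-1/65) = -8/13)
1/(P(-38, -223) + r) = 1/(-8/13 + 16865/7) = 1/(219189/91) = 91/219189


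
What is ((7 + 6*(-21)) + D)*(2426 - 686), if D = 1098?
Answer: 1703460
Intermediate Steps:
((7 + 6*(-21)) + D)*(2426 - 686) = ((7 + 6*(-21)) + 1098)*(2426 - 686) = ((7 - 126) + 1098)*1740 = (-119 + 1098)*1740 = 979*1740 = 1703460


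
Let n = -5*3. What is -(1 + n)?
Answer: 14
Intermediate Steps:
n = -15
-(1 + n) = -(1 - 15) = -1*(-14) = 14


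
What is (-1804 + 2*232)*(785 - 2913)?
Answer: 2851520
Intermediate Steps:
(-1804 + 2*232)*(785 - 2913) = (-1804 + 464)*(-2128) = -1340*(-2128) = 2851520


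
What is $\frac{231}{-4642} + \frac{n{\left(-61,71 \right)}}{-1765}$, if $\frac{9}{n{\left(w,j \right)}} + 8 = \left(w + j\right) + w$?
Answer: $- \frac{2183037}{43944970} \approx -0.049677$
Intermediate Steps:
$n{\left(w,j \right)} = \frac{9}{-8 + j + 2 w}$ ($n{\left(w,j \right)} = \frac{9}{-8 + \left(\left(w + j\right) + w\right)} = \frac{9}{-8 + \left(\left(j + w\right) + w\right)} = \frac{9}{-8 + \left(j + 2 w\right)} = \frac{9}{-8 + j + 2 w}$)
$\frac{231}{-4642} + \frac{n{\left(-61,71 \right)}}{-1765} = \frac{231}{-4642} + \frac{9 \frac{1}{-8 + 71 + 2 \left(-61\right)}}{-1765} = 231 \left(- \frac{1}{4642}\right) + \frac{9}{-8 + 71 - 122} \left(- \frac{1}{1765}\right) = - \frac{21}{422} + \frac{9}{-59} \left(- \frac{1}{1765}\right) = - \frac{21}{422} + 9 \left(- \frac{1}{59}\right) \left(- \frac{1}{1765}\right) = - \frac{21}{422} - - \frac{9}{104135} = - \frac{21}{422} + \frac{9}{104135} = - \frac{2183037}{43944970}$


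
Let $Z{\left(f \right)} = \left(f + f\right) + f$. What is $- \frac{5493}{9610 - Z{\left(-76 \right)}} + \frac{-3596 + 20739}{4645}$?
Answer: $\frac{143137849}{45697510} \approx 3.1323$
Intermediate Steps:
$Z{\left(f \right)} = 3 f$ ($Z{\left(f \right)} = 2 f + f = 3 f$)
$- \frac{5493}{9610 - Z{\left(-76 \right)}} + \frac{-3596 + 20739}{4645} = - \frac{5493}{9610 - 3 \left(-76\right)} + \frac{-3596 + 20739}{4645} = - \frac{5493}{9610 - -228} + 17143 \cdot \frac{1}{4645} = - \frac{5493}{9610 + 228} + \frac{17143}{4645} = - \frac{5493}{9838} + \frac{17143}{4645} = \frac{143137849}{45697510}$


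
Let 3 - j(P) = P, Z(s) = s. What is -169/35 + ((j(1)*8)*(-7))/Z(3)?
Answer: -4427/105 ≈ -42.162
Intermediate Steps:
j(P) = 3 - P
-169/35 + ((j(1)*8)*(-7))/Z(3) = -169/35 + (((3 - 1*1)*8)*(-7))/3 = -169*1/35 + (((3 - 1)*8)*(-7))*(⅓) = -169/35 + ((2*8)*(-7))*(⅓) = -169/35 + (16*(-7))*(⅓) = -169/35 - 112*⅓ = -169/35 - 112/3 = -4427/105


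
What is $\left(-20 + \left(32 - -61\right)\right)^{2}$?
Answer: $5329$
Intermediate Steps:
$\left(-20 + \left(32 - -61\right)\right)^{2} = \left(-20 + \left(32 + 61\right)\right)^{2} = \left(-20 + 93\right)^{2} = 73^{2} = 5329$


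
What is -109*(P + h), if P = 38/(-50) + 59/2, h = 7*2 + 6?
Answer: -265633/50 ≈ -5312.7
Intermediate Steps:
h = 20 (h = 14 + 6 = 20)
P = 1437/50 (P = 38*(-1/50) + 59*(½) = -19/25 + 59/2 = 1437/50 ≈ 28.740)
-109*(P + h) = -109*(1437/50 + 20) = -109*2437/50 = -265633/50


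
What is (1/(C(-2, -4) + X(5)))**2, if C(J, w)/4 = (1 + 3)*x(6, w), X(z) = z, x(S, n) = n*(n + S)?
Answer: 1/15129 ≈ 6.6098e-5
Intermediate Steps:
x(S, n) = n*(S + n)
C(J, w) = 16*w*(6 + w) (C(J, w) = 4*((1 + 3)*(w*(6 + w))) = 4*(4*(w*(6 + w))) = 4*(4*w*(6 + w)) = 16*w*(6 + w))
(1/(C(-2, -4) + X(5)))**2 = (1/(16*(-4)*(6 - 4) + 5))**2 = (1/(16*(-4)*2 + 5))**2 = (1/(-128 + 5))**2 = (1/(-123))**2 = (-1/123)**2 = 1/15129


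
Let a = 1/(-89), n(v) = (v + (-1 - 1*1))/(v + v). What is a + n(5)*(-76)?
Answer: -10151/445 ≈ -22.811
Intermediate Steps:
n(v) = (-2 + v)/(2*v) (n(v) = (v + (-1 - 1))/((2*v)) = (v - 2)*(1/(2*v)) = (-2 + v)*(1/(2*v)) = (-2 + v)/(2*v))
a = -1/89 ≈ -0.011236
a + n(5)*(-76) = -1/89 + ((½)*(-2 + 5)/5)*(-76) = -1/89 + ((½)*(⅕)*3)*(-76) = -1/89 + (3/10)*(-76) = -1/89 - 114/5 = -10151/445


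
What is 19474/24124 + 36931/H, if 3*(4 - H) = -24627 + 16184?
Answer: 1418711501/101984210 ≈ 13.911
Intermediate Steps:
H = 8455/3 (H = 4 - (-24627 + 16184)/3 = 4 - ⅓*(-8443) = 4 + 8443/3 = 8455/3 ≈ 2818.3)
19474/24124 + 36931/H = 19474/24124 + 36931/(8455/3) = 19474*(1/24124) + 36931*(3/8455) = 9737/12062 + 110793/8455 = 1418711501/101984210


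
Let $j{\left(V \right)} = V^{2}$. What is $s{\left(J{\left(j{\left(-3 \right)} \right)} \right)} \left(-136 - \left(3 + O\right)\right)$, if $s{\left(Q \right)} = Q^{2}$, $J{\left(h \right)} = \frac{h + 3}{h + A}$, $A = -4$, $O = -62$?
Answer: $- \frac{11088}{25} \approx -443.52$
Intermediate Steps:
$J{\left(h \right)} = \frac{3 + h}{-4 + h}$ ($J{\left(h \right)} = \frac{h + 3}{h - 4} = \frac{3 + h}{-4 + h}$)
$s{\left(J{\left(j{\left(-3 \right)} \right)} \right)} \left(-136 - \left(3 + O\right)\right) = \left(\frac{3 + \left(-3\right)^{2}}{-4 + \left(-3\right)^{2}}\right)^{2} \left(-136 - -59\right) = \left(\frac{3 + 9}{-4 + 9}\right)^{2} \left(-136 + \left(-3 + 62\right)\right) = \left(\frac{1}{5} \cdot 12\right)^{2} \left(-136 + 59\right) = \left(\frac{1}{5} \cdot 12\right)^{2} \left(-77\right) = \left(\frac{12}{5}\right)^{2} \left(-77\right) = \frac{144}{25} \left(-77\right) = - \frac{11088}{25}$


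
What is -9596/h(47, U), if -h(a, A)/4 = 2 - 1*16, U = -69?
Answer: -2399/14 ≈ -171.36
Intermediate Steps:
h(a, A) = 56 (h(a, A) = -4*(2 - 1*16) = -4*(2 - 16) = -4*(-14) = 56)
-9596/h(47, U) = -9596/56 = -9596*1/56 = -2399/14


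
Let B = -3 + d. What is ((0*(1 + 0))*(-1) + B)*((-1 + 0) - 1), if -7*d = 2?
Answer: 46/7 ≈ 6.5714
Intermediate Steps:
d = -2/7 (d = -⅐*2 = -2/7 ≈ -0.28571)
B = -23/7 (B = -3 - 2/7 = -23/7 ≈ -3.2857)
((0*(1 + 0))*(-1) + B)*((-1 + 0) - 1) = ((0*(1 + 0))*(-1) - 23/7)*((-1 + 0) - 1) = ((0*1)*(-1) - 23/7)*(-1 - 1) = (0*(-1) - 23/7)*(-2) = (0 - 23/7)*(-2) = -23/7*(-2) = 46/7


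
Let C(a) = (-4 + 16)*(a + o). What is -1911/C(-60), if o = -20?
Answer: 637/320 ≈ 1.9906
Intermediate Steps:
C(a) = -240 + 12*a (C(a) = (-4 + 16)*(a - 20) = 12*(-20 + a) = -240 + 12*a)
-1911/C(-60) = -1911/(-240 + 12*(-60)) = -1911/(-240 - 720) = -1911/(-960) = -1911*(-1/960) = 637/320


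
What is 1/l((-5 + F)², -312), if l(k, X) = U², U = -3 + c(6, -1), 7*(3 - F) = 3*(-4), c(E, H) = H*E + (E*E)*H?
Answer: 1/2025 ≈ 0.00049383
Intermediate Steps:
c(E, H) = E*H + H*E² (c(E, H) = E*H + E²*H = E*H + H*E²)
F = 33/7 (F = 3 - 3*(-4)/7 = 3 - ⅐*(-12) = 3 + 12/7 = 33/7 ≈ 4.7143)
U = -45 (U = -3 + 6*(-1)*(1 + 6) = -3 + 6*(-1)*7 = -3 - 42 = -45)
l(k, X) = 2025 (l(k, X) = (-45)² = 2025)
1/l((-5 + F)², -312) = 1/2025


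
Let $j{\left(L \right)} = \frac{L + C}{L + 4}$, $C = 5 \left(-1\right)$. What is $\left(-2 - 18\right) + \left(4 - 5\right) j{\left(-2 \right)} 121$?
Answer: $\frac{807}{2} \approx 403.5$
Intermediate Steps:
$C = -5$
$j{\left(L \right)} = \frac{-5 + L}{4 + L}$ ($j{\left(L \right)} = \frac{L - 5}{L + 4} = \frac{-5 + L}{4 + L}$)
$\left(-2 - 18\right) + \left(4 - 5\right) j{\left(-2 \right)} 121 = \left(-2 - 18\right) + \left(4 - 5\right) \frac{-5 - 2}{4 - 2} \cdot 121 = \left(-2 - 18\right) + - \frac{-7}{2} \cdot 121 = -20 + - \frac{-7}{2} \cdot 121 = -20 + \left(-1\right) \left(- \frac{7}{2}\right) 121 = -20 + \frac{7}{2} \cdot 121 = -20 + \frac{847}{2} = \frac{807}{2}$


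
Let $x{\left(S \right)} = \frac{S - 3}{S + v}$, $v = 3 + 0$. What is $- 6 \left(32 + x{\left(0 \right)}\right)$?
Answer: $-186$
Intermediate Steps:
$v = 3$
$x{\left(S \right)} = \frac{-3 + S}{3 + S}$ ($x{\left(S \right)} = \frac{S - 3}{S + 3} = \frac{-3 + S}{3 + S}$)
$- 6 \left(32 + x{\left(0 \right)}\right) = - 6 \left(32 + \frac{-3 + 0}{3 + 0}\right) = - 6 \left(32 + \frac{1}{3} \left(-3\right)\right) = - 6 \left(32 - 1\right) = \left(-6\right) 31 = -186$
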